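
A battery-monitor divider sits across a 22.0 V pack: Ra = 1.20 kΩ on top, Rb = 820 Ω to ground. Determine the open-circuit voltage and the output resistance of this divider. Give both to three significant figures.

V_th = 8.93 V, R_th = 487 Ω

V_th is the open-circuit tap voltage: 22.0 × 820/(1200 + 820) = 8.93 V.
With the supply zeroed, Ra and Rb appear in parallel from the tap: R_th = Ra‖Rb = (1200 × 820)/2020 = 487 Ω.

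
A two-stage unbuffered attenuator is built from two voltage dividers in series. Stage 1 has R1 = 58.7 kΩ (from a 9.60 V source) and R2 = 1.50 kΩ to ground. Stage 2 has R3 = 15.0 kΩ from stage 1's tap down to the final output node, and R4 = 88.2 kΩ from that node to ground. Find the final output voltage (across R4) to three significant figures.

V_out ≈ 0.202 V

Stage 2 presents R3+R4 = 103.2 kΩ as a load on stage 1's tap.
Stage 1's lower leg becomes R2‖(R3+R4) = 1.479 kΩ, so V_mid = 9.60 × 1.479/60.18 = 0.2359 V.
Stage 2 is itself unloaded: V_out = V_mid × R4/(R3+R4) = 0.2359 × 88.2/103.2 = 0.202 V.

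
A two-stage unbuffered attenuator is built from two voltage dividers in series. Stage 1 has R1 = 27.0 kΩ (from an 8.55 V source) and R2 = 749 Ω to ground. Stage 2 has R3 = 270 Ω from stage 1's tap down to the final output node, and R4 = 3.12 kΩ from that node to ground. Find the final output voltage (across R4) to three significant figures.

V_out ≈ 0.175 V

Stage 2 presents R3+R4 = 3390 Ω as a load on stage 1's tap.
Stage 1's lower leg becomes R2‖(R3+R4) = 613.5 Ω, so V_mid = 8.55 × 613.5/27610 = 0.1899 V.
Stage 2 is itself unloaded: V_out = V_mid × R4/(R3+R4) = 0.1899 × 3120/3390 = 0.175 V.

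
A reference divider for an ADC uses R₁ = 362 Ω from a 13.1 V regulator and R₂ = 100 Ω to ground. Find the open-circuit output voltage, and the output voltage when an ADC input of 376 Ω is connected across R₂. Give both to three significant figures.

Unloaded: 2.84 V; loaded: 2.35 V

Open-circuit: V = 13.1 × 100/(362 + 100) = 2.84 V.
With the load, R₂ becomes R₂‖R_L = 78.99 Ω, so V = 13.1 × 78.99/441.0 = 2.35 V.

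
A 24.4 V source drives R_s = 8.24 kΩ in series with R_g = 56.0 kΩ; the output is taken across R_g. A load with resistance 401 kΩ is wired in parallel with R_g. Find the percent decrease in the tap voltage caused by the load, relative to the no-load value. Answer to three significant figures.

1.76 %

The divider's output (Thévenin) resistance is R_s‖R_g = 7.183 kΩ.
Fractional drop under load = R_th/(R_th + R_L) = 7.183 / (7.183 + 401) = 0.01760.
So the output falls by 1.76 %.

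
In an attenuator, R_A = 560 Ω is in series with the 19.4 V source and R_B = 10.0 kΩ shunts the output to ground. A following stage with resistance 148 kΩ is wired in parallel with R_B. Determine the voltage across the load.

The load sits in parallel with R_B: R_B‖R_L = (10000 × 148000) / (10000 + 148000) = 9367 Ω.
V_out = 19.4 × 9367 / (560 + 9367) = 19.4 × 9367/9927 = 18.3 V.

V_out ≈ 18.3 V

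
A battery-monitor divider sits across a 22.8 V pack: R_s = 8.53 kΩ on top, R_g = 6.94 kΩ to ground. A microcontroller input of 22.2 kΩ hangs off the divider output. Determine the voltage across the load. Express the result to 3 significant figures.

V_out ≈ 8.72 V

The load sits in parallel with R_g: R_g‖R_L = (6.94 × 22.2) / (6.94 + 22.2) = 5.287 kΩ.
V_out = 22.8 × 5.287 / (8.53 + 5.287) = 22.8 × 5.287/13.82 = 8.72 V.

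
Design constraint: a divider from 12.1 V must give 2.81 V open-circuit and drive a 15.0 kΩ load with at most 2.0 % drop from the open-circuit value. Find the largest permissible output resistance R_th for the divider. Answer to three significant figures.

Loading drop = R_th/(R_th + R_L) ≤ 0.0200, so R_th ≤ R_L · ε/(1−ε) = 15.0 kΩ × 0.0200/0.9800 = 306 Ω.

R_th ≤ 306 Ω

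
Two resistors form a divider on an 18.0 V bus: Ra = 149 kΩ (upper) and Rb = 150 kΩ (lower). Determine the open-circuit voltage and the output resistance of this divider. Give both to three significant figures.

V_th is the open-circuit tap voltage: 18.0 × 150/(149 + 150) = 9.03 V.
With the supply zeroed, Ra and Rb appear in parallel from the tap: R_th = Ra‖Rb = (149 × 150)/299.0 = 74.7 kΩ.

V_th = 9.03 V, R_th = 74.7 kΩ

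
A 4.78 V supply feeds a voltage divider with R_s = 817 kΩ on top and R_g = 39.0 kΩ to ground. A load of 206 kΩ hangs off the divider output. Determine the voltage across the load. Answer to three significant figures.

V_out ≈ 0.184 V

The load sits in parallel with R_g: R_g‖R_L = (39.0 × 206) / (39.0 + 206) = 32.79 kΩ.
V_out = 4.78 × 32.79 / (817 + 32.79) = 4.78 × 32.79/849.8 = 0.184 V.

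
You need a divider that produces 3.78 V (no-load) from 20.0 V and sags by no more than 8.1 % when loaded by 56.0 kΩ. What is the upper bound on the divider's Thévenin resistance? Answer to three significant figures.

R_th ≤ 4.94 kΩ

Loading drop = R_th/(R_th + R_L) ≤ 0.0810, so R_th ≤ R_L · ε/(1−ε) = 56.0 kΩ × 0.0810/0.9190 = 4.94 kΩ.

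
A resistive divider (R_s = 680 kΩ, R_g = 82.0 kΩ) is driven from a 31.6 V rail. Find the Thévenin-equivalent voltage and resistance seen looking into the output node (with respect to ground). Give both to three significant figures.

V_th = 3.40 V, R_th = 73.2 kΩ

V_th is the open-circuit tap voltage: 31.6 × 82.0/(680 + 82.0) = 3.40 V.
With the supply zeroed, R_s and R_g appear in parallel from the tap: R_th = R_s‖R_g = (680 × 82.0)/762.0 = 73.2 kΩ.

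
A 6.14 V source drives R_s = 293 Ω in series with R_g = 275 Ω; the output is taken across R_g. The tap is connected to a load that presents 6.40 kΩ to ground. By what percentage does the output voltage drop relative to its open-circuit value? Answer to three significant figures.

2.17 %

The divider's output (Thévenin) resistance is R_s‖R_g = 141.9 Ω.
Fractional drop under load = R_th/(R_th + R_L) = 141.9 / (141.9 + 6400) = 0.02168.
So the output falls by 2.17 %.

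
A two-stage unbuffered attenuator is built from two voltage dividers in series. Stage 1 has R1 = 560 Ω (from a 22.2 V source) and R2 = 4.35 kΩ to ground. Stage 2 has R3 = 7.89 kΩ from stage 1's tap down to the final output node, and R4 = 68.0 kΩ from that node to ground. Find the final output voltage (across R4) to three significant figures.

Stage 2 presents R3+R4 = 75890 Ω as a load on stage 1's tap.
Stage 1's lower leg becomes R2‖(R3+R4) = 4114 Ω, so V_mid = 22.2 × 4114/4674 = 19.54 V.
Stage 2 is itself unloaded: V_out = V_mid × R4/(R3+R4) = 19.54 × 68000/75890 = 17.5 V.

V_out ≈ 17.5 V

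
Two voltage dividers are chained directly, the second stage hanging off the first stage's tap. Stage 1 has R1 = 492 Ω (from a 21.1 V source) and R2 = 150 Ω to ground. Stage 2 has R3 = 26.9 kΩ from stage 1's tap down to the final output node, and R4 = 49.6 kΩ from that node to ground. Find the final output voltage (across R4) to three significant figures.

V_out ≈ 3.19 V

Stage 2 presents R3+R4 = 76500 Ω as a load on stage 1's tap.
Stage 1's lower leg becomes R2‖(R3+R4) = 149.7 Ω, so V_mid = 21.1 × 149.7/641.7 = 4.923 V.
Stage 2 is itself unloaded: V_out = V_mid × R4/(R3+R4) = 4.923 × 49600/76500 = 3.19 V.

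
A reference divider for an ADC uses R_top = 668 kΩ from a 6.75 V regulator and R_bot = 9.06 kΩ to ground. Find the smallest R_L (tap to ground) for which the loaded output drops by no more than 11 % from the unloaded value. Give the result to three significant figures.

R_L(min) ≈ 72.3 kΩ

Output resistance R_th = R_top‖R_bot = (668 × 9.06)/677.1 = 8.939 kΩ.
The fractional drop is R_th/(R_th + R_L); requiring this ≤ 0.110 gives R_L ≥ R_th(1/0.110 − 1) = 8.939 × 8.091 = 72.3 kΩ.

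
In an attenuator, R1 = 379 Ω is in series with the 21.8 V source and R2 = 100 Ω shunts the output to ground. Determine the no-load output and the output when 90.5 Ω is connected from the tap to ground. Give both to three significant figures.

Unloaded: 4.55 V; loaded: 2.43 V

Open-circuit: V = 21.8 × 100/(379 + 100) = 4.55 V.
With the load, R2 becomes R2‖R_L = 47.51 Ω, so V = 21.8 × 47.51/426.5 = 2.43 V.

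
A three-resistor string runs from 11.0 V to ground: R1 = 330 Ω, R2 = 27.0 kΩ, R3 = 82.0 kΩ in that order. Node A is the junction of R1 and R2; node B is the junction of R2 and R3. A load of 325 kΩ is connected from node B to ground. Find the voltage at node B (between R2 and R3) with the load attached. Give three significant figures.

V ≈ 7.76 V

At node B, R3 is in parallel with the load: R3‖R_L = 65480 Ω.
Below node A the resistance is R2 + (R3‖R_L) = 92480 Ω, so V_A = 11.0 × 92480/92810 = 10.96 V.
Then V_B = V_A × (R3‖R_L)/(R2 + R3‖R_L) = 10.96 × 65480/92480 = 7.76 V.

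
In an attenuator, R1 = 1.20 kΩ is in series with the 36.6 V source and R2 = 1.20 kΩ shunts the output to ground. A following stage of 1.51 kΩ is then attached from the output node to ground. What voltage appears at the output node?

V_out ≈ 13.1 V

The load sits in parallel with R2: R2‖R_L = (1.20 × 1.51) / (1.20 + 1.51) = 0.6686 kΩ.
V_out = 36.6 × 0.6686 / (1.20 + 0.6686) = 36.6 × 0.6686/1.869 = 13.1 V.
(Unloaded it would have been 18.3 V.)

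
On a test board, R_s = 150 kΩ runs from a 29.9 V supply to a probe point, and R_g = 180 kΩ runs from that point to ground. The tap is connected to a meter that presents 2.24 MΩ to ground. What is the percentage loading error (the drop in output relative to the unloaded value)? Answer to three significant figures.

3.52 %

The divider's output (Thévenin) resistance is R_s‖R_g = 81.82 kΩ.
Fractional drop under load = R_th/(R_th + R_L) = 81.82 / (81.82 + 2240) = 0.03524.
So the output falls by 3.52 %.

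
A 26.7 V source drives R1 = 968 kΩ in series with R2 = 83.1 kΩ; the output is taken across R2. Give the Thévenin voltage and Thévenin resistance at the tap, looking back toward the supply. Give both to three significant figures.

V_th is the open-circuit tap voltage: 26.7 × 83.1/(968 + 83.1) = 2.11 V.
With the supply zeroed, R1 and R2 appear in parallel from the tap: R_th = R1‖R2 = (968 × 83.1)/1051 = 76.5 kΩ.

V_th = 2.11 V, R_th = 76.5 kΩ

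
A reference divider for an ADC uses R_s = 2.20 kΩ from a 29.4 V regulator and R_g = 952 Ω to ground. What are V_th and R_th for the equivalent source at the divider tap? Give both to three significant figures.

V_th = 8.88 V, R_th = 664 Ω

V_th is the open-circuit tap voltage: 29.4 × 952/(2200 + 952) = 8.88 V.
With the supply zeroed, R_s and R_g appear in parallel from the tap: R_th = R_s‖R_g = (2200 × 952)/3152 = 664 Ω.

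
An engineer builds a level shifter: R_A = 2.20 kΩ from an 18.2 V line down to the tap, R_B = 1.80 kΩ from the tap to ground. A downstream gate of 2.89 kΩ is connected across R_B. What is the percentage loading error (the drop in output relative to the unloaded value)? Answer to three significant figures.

Unloaded V = 18.2 × 1.80/4.000 = 8.190 V.
Loaded: R_B‖R_L = 1.109 kΩ, giving V = 18.2 × 1.109/3.309 = 6.100 V.
Drop = (8.190 − 6.100) / 8.190 = 25.5 %.

25.5 %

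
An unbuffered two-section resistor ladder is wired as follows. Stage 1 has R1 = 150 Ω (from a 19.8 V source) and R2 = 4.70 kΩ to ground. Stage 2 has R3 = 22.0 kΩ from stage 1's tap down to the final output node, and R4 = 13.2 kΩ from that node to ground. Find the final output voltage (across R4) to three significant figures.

Stage 2 presents R3+R4 = 35200 Ω as a load on stage 1's tap.
Stage 1's lower leg becomes R2‖(R3+R4) = 4146 Ω, so V_mid = 19.8 × 4146/4296 = 19.11 V.
Stage 2 is itself unloaded: V_out = V_mid × R4/(R3+R4) = 19.11 × 13200/35200 = 7.17 V.

V_out ≈ 7.17 V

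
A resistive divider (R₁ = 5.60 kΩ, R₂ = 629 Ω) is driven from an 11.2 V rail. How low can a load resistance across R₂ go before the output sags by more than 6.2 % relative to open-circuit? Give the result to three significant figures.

Output resistance R_th = R₁‖R₂ = (5600 × 629)/6229 = 565.5 Ω.
The fractional drop is R_th/(R_th + R_L); requiring this ≤ 0.0620 gives R_L ≥ R_th(1/0.0620 − 1) = 565.5 × 15.13 = 8.56 kΩ.

R_L(min) ≈ 8.56 kΩ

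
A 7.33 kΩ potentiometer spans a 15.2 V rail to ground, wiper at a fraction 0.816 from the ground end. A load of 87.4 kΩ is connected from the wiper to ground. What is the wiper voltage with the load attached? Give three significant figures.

V ≈ 12.2 V

The wiper splits the pot into (1−α)R = 1.349 kΩ above and αR = 5.981 kΩ below.
Lower section ‖ load = 5.598 kΩ.
V_wiper = 15.2 × 5.598/(1.349 + 5.598) = 12.2 V.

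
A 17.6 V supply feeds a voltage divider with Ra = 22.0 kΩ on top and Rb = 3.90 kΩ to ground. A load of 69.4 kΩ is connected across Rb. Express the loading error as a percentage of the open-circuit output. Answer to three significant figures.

The divider's output (Thévenin) resistance is Ra‖Rb = 3.313 kΩ.
Fractional drop under load = R_th/(R_th + R_L) = 3.313 / (3.313 + 69.4) = 0.04556.
So the output falls by 4.56 %.

4.56 %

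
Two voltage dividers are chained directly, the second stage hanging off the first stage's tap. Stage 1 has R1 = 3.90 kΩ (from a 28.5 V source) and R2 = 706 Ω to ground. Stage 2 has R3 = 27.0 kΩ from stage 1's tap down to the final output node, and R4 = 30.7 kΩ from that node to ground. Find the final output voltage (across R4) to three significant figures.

V_out ≈ 2.30 V

Stage 2 presents R3+R4 = 57700 Ω as a load on stage 1's tap.
Stage 1's lower leg becomes R2‖(R3+R4) = 697.5 Ω, so V_mid = 28.5 × 697.5/4597 = 4.324 V.
Stage 2 is itself unloaded: V_out = V_mid × R4/(R3+R4) = 4.324 × 30700/57700 = 2.30 V.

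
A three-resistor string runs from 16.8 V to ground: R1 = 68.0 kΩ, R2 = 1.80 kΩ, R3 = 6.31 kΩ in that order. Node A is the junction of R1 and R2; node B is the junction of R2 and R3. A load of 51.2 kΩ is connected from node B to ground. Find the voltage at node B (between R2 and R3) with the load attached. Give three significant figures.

At node B, R3 is in parallel with the load: R3‖R_L = 5.618 kΩ.
Below node A the resistance is R2 + (R3‖R_L) = 7.418 kΩ, so V_A = 16.8 × 7.418/75.42 = 1.652 V.
Then V_B = V_A × (R3‖R_L)/(R2 + R3‖R_L) = 1.652 × 5.618/7.418 = 1.25 V.

V ≈ 1.25 V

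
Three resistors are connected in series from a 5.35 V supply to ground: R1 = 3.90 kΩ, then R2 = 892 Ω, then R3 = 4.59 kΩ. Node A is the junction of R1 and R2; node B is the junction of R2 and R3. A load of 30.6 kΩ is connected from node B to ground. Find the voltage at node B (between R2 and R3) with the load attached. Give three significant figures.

At node B, R3 is in parallel with the load: R3‖R_L = 3991 Ω.
Below node A the resistance is R2 + (R3‖R_L) = 4883 Ω, so V_A = 5.35 × 4883/8783 = 2.974 V.
Then V_B = V_A × (R3‖R_L)/(R2 + R3‖R_L) = 2.974 × 3991/4883 = 2.43 V.

V ≈ 2.43 V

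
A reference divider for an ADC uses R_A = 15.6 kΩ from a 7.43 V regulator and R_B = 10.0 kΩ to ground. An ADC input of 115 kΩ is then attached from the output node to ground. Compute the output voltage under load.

The load sits in parallel with R_B: R_B‖R_L = (10.0 × 115) / (10.0 + 115) = 9.200 kΩ.
V_out = 7.43 × 9.200 / (15.6 + 9.200) = 7.43 × 9.200/24.80 = 2.76 V.
(Unloaded it would have been 2.90 V.)

V_out ≈ 2.76 V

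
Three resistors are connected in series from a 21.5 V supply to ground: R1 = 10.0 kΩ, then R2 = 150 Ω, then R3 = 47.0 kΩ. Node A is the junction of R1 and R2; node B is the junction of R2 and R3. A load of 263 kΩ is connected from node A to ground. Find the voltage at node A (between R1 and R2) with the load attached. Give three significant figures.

V ≈ 17.2 V

Below node A the series string R2+R3 = 47150 Ω sits in parallel with the 263000 Ω load: 39980 Ω.
V_A = 21.5 × 39980/(10000 + 39980) = 17.2 V.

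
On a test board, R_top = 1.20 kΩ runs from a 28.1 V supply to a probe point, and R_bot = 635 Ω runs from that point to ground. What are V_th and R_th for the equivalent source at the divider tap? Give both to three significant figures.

V_th = 9.72 V, R_th = 415 Ω

V_th is the open-circuit tap voltage: 28.1 × 635/(1200 + 635) = 9.72 V.
With the supply zeroed, R_top and R_bot appear in parallel from the tap: R_th = R_top‖R_bot = (1200 × 635)/1835 = 415 Ω.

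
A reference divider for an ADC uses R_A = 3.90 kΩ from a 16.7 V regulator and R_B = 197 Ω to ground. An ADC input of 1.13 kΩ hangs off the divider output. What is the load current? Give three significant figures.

R_B‖R_L = 167.8 Ω; V_out = 16.7 × 167.8/4068 = 0.6887 V.
I_L = V_out / R_L = 0.6887 / 1.13 kΩ = 0.609 mA.

I_L ≈ 0.609 mA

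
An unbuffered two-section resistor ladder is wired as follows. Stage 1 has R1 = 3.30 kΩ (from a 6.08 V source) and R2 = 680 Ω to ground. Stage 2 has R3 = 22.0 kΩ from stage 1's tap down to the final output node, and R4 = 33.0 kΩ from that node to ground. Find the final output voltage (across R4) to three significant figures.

V_out ≈ 0.617 V

Stage 2 presents R3+R4 = 55000 Ω as a load on stage 1's tap.
Stage 1's lower leg becomes R2‖(R3+R4) = 671.7 Ω, so V_mid = 6.08 × 671.7/3972 = 1.028 V.
Stage 2 is itself unloaded: V_out = V_mid × R4/(R3+R4) = 1.028 × 33000/55000 = 0.617 V.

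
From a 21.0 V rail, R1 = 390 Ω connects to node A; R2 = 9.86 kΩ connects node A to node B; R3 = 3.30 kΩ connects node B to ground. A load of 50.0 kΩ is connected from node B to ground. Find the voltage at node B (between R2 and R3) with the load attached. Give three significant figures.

V ≈ 4.87 V

At node B, R3 is in parallel with the load: R3‖R_L = 3096 Ω.
Below node A the resistance is R2 + (R3‖R_L) = 12960 Ω, so V_A = 21.0 × 12960/13350 = 20.39 V.
Then V_B = V_A × (R3‖R_L)/(R2 + R3‖R_L) = 20.39 × 3096/12960 = 4.87 V.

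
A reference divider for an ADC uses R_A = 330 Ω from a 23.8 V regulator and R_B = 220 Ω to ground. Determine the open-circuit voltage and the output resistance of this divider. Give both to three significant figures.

V_th = 9.52 V, R_th = 132 Ω

V_th is the open-circuit tap voltage: 23.8 × 220/(330 + 220) = 9.52 V.
With the supply zeroed, R_A and R_B appear in parallel from the tap: R_th = R_A‖R_B = (330 × 220)/550.0 = 132 Ω.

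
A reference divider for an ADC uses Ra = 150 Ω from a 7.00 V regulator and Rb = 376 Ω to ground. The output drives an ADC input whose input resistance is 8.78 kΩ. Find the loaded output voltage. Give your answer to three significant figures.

V_out ≈ 4.94 V

The load sits in parallel with Rb: Rb‖R_L = (376 × 8780) / (376 + 8780) = 360.6 Ω.
V_out = 7.00 × 360.6 / (150 + 360.6) = 7.00 × 360.6/510.6 = 4.94 V.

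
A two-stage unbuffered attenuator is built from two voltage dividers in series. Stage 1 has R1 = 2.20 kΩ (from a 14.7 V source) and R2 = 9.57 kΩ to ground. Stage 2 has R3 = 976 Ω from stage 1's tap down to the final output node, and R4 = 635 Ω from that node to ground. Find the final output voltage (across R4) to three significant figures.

Stage 2 presents R3+R4 = 1611 Ω as a load on stage 1's tap.
Stage 1's lower leg becomes R2‖(R3+R4) = 1379 Ω, so V_mid = 14.7 × 1379/3579 = 5.664 V.
Stage 2 is itself unloaded: V_out = V_mid × R4/(R3+R4) = 5.664 × 635/1611 = 2.23 V.

V_out ≈ 2.23 V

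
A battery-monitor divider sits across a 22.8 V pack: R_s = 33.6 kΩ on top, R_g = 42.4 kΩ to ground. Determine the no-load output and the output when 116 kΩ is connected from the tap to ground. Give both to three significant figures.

Open-circuit: V = 22.8 × 42.4/(33.6 + 42.4) = 12.7 V.
With the load, R_g becomes R_g‖R_L = 31.05 kΩ, so V = 22.8 × 31.05/64.65 = 11.0 V.

Unloaded: 12.7 V; loaded: 11.0 V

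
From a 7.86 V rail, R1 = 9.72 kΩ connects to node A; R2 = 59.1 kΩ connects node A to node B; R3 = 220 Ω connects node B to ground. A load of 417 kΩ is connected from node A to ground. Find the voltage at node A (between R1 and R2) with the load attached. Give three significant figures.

Below node A the series string R2+R3 = 59320 Ω sits in parallel with the 417000 Ω load: 51930 Ω.
V_A = 7.86 × 51930/(9720 + 51930) = 6.62 V.

V ≈ 6.62 V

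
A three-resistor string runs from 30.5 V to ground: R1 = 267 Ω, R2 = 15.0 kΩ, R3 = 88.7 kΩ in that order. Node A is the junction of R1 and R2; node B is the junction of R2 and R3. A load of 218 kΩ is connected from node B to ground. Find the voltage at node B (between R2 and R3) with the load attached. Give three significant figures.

At node B, R3 is in parallel with the load: R3‖R_L = 63050 Ω.
Below node A the resistance is R2 + (R3‖R_L) = 78050 Ω, so V_A = 30.5 × 78050/78310 = 30.40 V.
Then V_B = V_A × (R3‖R_L)/(R2 + R3‖R_L) = 30.40 × 63050/78050 = 24.6 V.

V ≈ 24.6 V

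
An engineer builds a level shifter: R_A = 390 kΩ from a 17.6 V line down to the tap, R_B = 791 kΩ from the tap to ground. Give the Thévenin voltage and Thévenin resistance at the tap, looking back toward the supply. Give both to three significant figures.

V_th is the open-circuit tap voltage: 17.6 × 791/(390 + 791) = 11.8 V.
With the supply zeroed, R_A and R_B appear in parallel from the tap: R_th = R_A‖R_B = (390 × 791)/1181 = 261 kΩ.

V_th = 11.8 V, R_th = 261 kΩ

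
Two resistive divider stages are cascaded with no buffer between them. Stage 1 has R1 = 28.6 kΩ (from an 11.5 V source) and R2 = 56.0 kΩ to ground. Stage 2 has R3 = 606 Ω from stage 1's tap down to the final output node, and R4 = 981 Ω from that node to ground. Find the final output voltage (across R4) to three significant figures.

Stage 2 presents R3+R4 = 1587 Ω as a load on stage 1's tap.
Stage 1's lower leg becomes R2‖(R3+R4) = 1543 Ω, so V_mid = 11.5 × 1543/30140 = 0.5888 V.
Stage 2 is itself unloaded: V_out = V_mid × R4/(R3+R4) = 0.5888 × 981/1587 = 0.364 V.

V_out ≈ 0.364 V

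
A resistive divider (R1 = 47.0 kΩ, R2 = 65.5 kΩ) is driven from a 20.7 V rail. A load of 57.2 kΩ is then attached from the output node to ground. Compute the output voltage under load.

V_out ≈ 8.15 V

The load sits in parallel with R2: R2‖R_L = (65.5 × 57.2) / (65.5 + 57.2) = 30.53 kΩ.
V_out = 20.7 × 30.53 / (47.0 + 30.53) = 20.7 × 30.53/77.53 = 8.15 V.
(Unloaded it would have been 12.1 V.)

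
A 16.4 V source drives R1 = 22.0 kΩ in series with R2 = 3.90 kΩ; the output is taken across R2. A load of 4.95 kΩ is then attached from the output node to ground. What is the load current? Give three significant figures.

I_L ≈ 0.299 mA

R2‖R_L = 2.181 kΩ; V_out = 16.4 × 2.181/24.18 = 1.479 V.
I_L = V_out / R_L = 1.479 / 4.95 kΩ = 0.299 mA.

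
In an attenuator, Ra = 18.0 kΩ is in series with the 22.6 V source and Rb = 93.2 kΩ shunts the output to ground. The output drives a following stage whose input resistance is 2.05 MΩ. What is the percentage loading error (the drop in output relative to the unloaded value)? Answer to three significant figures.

0.731 %

The divider's output (Thévenin) resistance is Ra‖Rb = 15.09 kΩ.
Fractional drop under load = R_th/(R_th + R_L) = 15.09 / (15.09 + 2050) = 0.007305.
So the output falls by 0.731 %.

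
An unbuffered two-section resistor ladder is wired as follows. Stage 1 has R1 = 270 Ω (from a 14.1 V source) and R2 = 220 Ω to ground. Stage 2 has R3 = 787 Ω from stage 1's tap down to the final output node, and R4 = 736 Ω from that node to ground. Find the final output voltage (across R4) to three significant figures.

V_out ≈ 2.83 V

Stage 2 presents R3+R4 = 1523 Ω as a load on stage 1's tap.
Stage 1's lower leg becomes R2‖(R3+R4) = 192.2 Ω, so V_mid = 14.1 × 192.2/462.2 = 5.864 V.
Stage 2 is itself unloaded: V_out = V_mid × R4/(R3+R4) = 5.864 × 736/1523 = 2.83 V.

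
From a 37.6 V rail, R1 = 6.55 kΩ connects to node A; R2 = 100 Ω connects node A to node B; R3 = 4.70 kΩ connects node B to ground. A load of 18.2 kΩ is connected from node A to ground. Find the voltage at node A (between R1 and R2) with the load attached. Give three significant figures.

Below node A the series string R2+R3 = 4800 Ω sits in parallel with the 18200 Ω load: 3798 Ω.
V_A = 37.6 × 3798/(6550 + 3798) = 13.8 V.

V ≈ 13.8 V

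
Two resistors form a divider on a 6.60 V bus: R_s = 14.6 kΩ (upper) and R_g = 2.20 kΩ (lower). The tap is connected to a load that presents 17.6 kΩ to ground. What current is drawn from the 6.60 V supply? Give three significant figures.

I ≈ 0.399 mA

R_g‖R_L = 1.956 kΩ, so the source sees R_s + R_g‖R_L = 16.56 kΩ.
I = 6.60 V / 16.56 kΩ = 0.399 mA.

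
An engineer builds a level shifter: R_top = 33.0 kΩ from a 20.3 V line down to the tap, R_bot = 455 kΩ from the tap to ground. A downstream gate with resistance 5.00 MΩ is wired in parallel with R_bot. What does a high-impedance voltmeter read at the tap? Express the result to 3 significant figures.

The load sits in parallel with R_bot: R_bot‖R_L = (455 × 5000) / (455 + 5000) = 417.0 kΩ.
V_out = 20.3 × 417.0 / (33.0 + 417.0) = 20.3 × 417.0/450.0 = 18.8 V.
(Unloaded it would have been 18.9 V.)

V_out ≈ 18.8 V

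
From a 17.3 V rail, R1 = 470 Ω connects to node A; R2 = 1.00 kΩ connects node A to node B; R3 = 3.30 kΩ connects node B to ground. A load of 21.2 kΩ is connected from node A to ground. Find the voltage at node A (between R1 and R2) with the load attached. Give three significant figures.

V ≈ 15.3 V

Below node A the series string R2+R3 = 4300 Ω sits in parallel with the 21200 Ω load: 3575 Ω.
V_A = 17.3 × 3575/(470 + 3575) = 15.3 V.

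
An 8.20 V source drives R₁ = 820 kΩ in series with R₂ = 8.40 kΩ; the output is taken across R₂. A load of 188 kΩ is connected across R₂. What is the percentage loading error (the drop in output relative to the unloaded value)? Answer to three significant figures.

The divider's output (Thévenin) resistance is R₁‖R₂ = 8.315 kΩ.
Fractional drop under load = R_th/(R_th + R_L) = 8.315 / (8.315 + 188) = 0.04235.
So the output falls by 4.24 %.

4.24 %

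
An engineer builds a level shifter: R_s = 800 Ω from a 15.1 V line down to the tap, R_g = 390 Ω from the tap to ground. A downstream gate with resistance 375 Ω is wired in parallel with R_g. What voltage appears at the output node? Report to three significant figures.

The load sits in parallel with R_g: R_g‖R_L = (390 × 375) / (390 + 375) = 191.2 Ω.
V_out = 15.1 × 191.2 / (800 + 191.2) = 15.1 × 191.2/991.2 = 2.91 V.

V_out ≈ 2.91 V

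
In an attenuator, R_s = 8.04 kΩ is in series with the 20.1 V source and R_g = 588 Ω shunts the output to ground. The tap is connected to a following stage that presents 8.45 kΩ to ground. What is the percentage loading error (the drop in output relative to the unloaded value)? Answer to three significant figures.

6.09 %

The divider's output (Thévenin) resistance is R_s‖R_g = 547.9 Ω.
Fractional drop under load = R_th/(R_th + R_L) = 547.9 / (547.9 + 8450) = 0.06089.
So the output falls by 6.09 %.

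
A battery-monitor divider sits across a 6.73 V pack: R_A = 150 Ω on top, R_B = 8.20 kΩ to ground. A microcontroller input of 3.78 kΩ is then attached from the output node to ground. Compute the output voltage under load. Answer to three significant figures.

The load sits in parallel with R_B: R_B‖R_L = (8200 × 3780) / (8200 + 3780) = 2587 Ω.
V_out = 6.73 × 2587 / (150 + 2587) = 6.73 × 2587/2737 = 6.36 V.
(Unloaded it would have been 6.61 V.)

V_out ≈ 6.36 V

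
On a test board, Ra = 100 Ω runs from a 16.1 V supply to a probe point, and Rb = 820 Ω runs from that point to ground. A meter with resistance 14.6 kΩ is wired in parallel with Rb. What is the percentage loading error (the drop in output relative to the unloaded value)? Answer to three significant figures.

The divider's output (Thévenin) resistance is Ra‖Rb = 89.13 Ω.
Fractional drop under load = R_th/(R_th + R_L) = 89.13 / (89.13 + 14600) = 0.006068.
So the output falls by 0.607 %.

0.607 %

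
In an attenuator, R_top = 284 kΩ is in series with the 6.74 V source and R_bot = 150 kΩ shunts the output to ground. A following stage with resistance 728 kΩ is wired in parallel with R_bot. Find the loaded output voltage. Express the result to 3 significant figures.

The load sits in parallel with R_bot: R_bot‖R_L = (150 × 728) / (150 + 728) = 124.4 kΩ.
V_out = 6.74 × 124.4 / (284 + 124.4) = 6.74 × 124.4/408.4 = 2.05 V.

V_out ≈ 2.05 V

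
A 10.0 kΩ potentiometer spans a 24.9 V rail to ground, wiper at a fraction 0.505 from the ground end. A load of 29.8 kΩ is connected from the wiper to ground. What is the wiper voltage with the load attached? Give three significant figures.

V ≈ 11.6 V

The wiper splits the pot into (1−α)R = 4.950 kΩ above and αR = 5.050 kΩ below.
Lower section ‖ load = 4.318 kΩ.
V_wiper = 24.9 × 4.318/(4.950 + 4.318) = 11.6 V.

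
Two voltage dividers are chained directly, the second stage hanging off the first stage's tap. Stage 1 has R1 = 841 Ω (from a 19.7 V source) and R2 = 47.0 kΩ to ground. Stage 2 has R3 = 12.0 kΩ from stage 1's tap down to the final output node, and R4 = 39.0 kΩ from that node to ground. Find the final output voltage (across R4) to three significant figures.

V_out ≈ 14.6 V

Stage 2 presents R3+R4 = 51000 Ω as a load on stage 1's tap.
Stage 1's lower leg becomes R2‖(R3+R4) = 24460 Ω, so V_mid = 19.7 × 24460/25300 = 19.05 V.
Stage 2 is itself unloaded: V_out = V_mid × R4/(R3+R4) = 19.05 × 39000/51000 = 14.6 V.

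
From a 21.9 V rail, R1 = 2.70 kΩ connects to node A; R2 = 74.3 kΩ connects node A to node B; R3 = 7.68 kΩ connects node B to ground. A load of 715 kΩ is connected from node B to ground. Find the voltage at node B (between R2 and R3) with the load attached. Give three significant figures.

V ≈ 1.97 V

At node B, R3 is in parallel with the load: R3‖R_L = 7.598 kΩ.
Below node A the resistance is R2 + (R3‖R_L) = 81.90 kΩ, so V_A = 21.9 × 81.90/84.60 = 21.20 V.
Then V_B = V_A × (R3‖R_L)/(R2 + R3‖R_L) = 21.20 × 7.598/81.90 = 1.97 V.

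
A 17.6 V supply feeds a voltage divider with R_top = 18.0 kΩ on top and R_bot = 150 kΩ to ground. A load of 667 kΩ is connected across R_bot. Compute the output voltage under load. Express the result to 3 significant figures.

V_out ≈ 15.3 V

The load sits in parallel with R_bot: R_bot‖R_L = (150 × 667) / (150 + 667) = 122.5 kΩ.
V_out = 17.6 × 122.5 / (18.0 + 122.5) = 17.6 × 122.5/140.5 = 15.3 V.
(Unloaded it would have been 15.7 V.)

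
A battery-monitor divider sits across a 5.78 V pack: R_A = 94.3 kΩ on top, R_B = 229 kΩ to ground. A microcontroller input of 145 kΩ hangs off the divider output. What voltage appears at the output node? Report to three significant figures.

The load sits in parallel with R_B: R_B‖R_L = (229 × 145) / (229 + 145) = 88.78 kΩ.
V_out = 5.78 × 88.78 / (94.3 + 88.78) = 5.78 × 88.78/183.1 = 2.80 V.

V_out ≈ 2.80 V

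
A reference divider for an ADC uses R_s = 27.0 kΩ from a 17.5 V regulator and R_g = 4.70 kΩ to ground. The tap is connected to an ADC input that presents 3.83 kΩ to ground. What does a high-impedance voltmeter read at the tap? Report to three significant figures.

V_out ≈ 1.27 V

The load sits in parallel with R_g: R_g‖R_L = (4.70 × 3.83) / (4.70 + 3.83) = 2.110 kΩ.
V_out = 17.5 × 2.110 / (27.0 + 2.110) = 17.5 × 2.110/29.11 = 1.27 V.
(Unloaded it would have been 2.59 V.)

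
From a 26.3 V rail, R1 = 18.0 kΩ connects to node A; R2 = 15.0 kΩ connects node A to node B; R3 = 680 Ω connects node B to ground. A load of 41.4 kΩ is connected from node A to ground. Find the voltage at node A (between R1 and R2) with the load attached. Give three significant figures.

V ≈ 10.2 V

Below node A the series string R2+R3 = 15680 Ω sits in parallel with the 41400 Ω load: 11370 Ω.
V_A = 26.3 × 11370/(18000 + 11370) = 10.2 V.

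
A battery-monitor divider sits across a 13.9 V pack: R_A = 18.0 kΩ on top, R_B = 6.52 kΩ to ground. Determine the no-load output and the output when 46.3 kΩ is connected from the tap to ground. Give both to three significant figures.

Open-circuit: V = 13.9 × 6.52/(18.0 + 6.52) = 3.70 V.
With the load, R_B becomes R_B‖R_L = 5.715 kΩ, so V = 13.9 × 5.715/23.72 = 3.35 V.

Unloaded: 3.70 V; loaded: 3.35 V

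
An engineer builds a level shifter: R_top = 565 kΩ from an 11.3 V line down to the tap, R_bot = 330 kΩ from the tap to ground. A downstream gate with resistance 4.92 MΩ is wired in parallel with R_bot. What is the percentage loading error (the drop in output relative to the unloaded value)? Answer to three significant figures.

4.06 %

The divider's output (Thévenin) resistance is R_top‖R_bot = 208.3 kΩ.
Fractional drop under load = R_th/(R_th + R_L) = 208.3 / (208.3 + 4920) = 0.04062.
So the output falls by 4.06 %.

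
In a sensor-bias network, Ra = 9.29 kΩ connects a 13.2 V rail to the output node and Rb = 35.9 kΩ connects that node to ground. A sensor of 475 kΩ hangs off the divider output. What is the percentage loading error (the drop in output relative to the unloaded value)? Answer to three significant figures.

The divider's output (Thévenin) resistance is Ra‖Rb = 7.380 kΩ.
Fractional drop under load = R_th/(R_th + R_L) = 7.380 / (7.380 + 475) = 0.01530.
So the output falls by 1.53 %.

1.53 %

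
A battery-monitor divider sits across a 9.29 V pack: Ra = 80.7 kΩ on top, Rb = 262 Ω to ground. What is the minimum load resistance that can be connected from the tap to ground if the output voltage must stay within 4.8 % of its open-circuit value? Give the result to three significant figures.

R_L(min) ≈ 5.18 kΩ

Output resistance R_th = Ra‖Rb = (80700 × 262)/80960 = 261.2 Ω.
The fractional drop is R_th/(R_th + R_L); requiring this ≤ 0.0480 gives R_L ≥ R_th(1/0.0480 − 1) = 261.2 × 19.83 = 5.18 kΩ.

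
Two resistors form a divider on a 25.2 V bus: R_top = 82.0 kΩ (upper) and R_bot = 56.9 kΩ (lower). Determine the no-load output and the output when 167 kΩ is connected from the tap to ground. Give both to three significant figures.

Open-circuit: V = 25.2 × 56.9/(82.0 + 56.9) = 10.3 V.
With the load, R_bot becomes R_bot‖R_L = 42.44 kΩ, so V = 25.2 × 42.44/124.4 = 8.59 V.

Unloaded: 10.3 V; loaded: 8.59 V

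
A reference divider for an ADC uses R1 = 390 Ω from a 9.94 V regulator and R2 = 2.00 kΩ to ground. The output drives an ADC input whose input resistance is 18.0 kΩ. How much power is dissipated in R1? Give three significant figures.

P ≈ 8.03 mW

Total resistance from the source is R1 + (R2‖R_L) = 2190 Ω, so I = 9.94/2190 Ω = 4.539 mA.
P = I²·R1 = (4.539 mA)² × 390 Ω = 8.03 mW.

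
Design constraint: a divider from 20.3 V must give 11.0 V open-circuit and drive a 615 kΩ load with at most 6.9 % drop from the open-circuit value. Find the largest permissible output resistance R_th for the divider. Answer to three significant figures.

R_th ≤ 45.6 kΩ

Loading drop = R_th/(R_th + R_L) ≤ 0.0690, so R_th ≤ R_L · ε/(1−ε) = 615 kΩ × 0.0690/0.9310 = 45.6 kΩ.
(Any R1, R2 with R2/(R1+R2) = 0.542 and R1‖R2 ≤ 45.6 kΩ will meet the spec.)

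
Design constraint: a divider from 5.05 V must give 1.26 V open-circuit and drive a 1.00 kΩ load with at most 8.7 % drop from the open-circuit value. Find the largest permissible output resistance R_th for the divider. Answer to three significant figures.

Loading drop = R_th/(R_th + R_L) ≤ 0.0870, so R_th ≤ R_L · ε/(1−ε) = 1.00 kΩ × 0.0870/0.9130 = 95.3 Ω.
(Any R1, R2 with R2/(R1+R2) = 0.250 and R1‖R2 ≤ 95.3 Ω will meet the spec.)

R_th ≤ 95.3 Ω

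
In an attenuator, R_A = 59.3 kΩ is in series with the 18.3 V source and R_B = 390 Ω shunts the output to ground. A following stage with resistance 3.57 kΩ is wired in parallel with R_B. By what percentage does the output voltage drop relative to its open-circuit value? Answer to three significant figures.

The divider's output (Thévenin) resistance is R_A‖R_B = 387.5 Ω.
Fractional drop under load = R_th/(R_th + R_L) = 387.5 / (387.5 + 3570) = 0.09790.
So the output falls by 9.79 %.

9.79 %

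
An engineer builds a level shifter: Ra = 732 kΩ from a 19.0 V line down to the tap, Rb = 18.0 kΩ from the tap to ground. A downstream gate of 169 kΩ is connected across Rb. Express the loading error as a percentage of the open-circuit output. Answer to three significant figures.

Unloaded V = 19.0 × 18.0/750.0 = 0.45600 V.
Loaded: Rb‖R_L = 16.27 kΩ, giving V = 19.0 × 16.27/748.3 = 0.41306 V.
Drop = (0.45600 − 0.41306) / 0.45600 = 9.42 %.

9.42 %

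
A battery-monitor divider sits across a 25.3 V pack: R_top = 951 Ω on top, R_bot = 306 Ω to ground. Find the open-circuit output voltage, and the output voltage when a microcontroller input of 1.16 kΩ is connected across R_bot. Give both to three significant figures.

Open-circuit: V = 25.3 × 306/(951 + 306) = 6.16 V.
With the load, R_bot becomes R_bot‖R_L = 242.1 Ω, so V = 25.3 × 242.1/1193 = 5.13 V.

Unloaded: 6.16 V; loaded: 5.13 V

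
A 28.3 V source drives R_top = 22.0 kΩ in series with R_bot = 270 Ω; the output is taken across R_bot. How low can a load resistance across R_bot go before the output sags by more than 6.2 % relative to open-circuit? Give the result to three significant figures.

Output resistance R_th = R_top‖R_bot = (22000 × 270)/22270 = 266.7 Ω.
The fractional drop is R_th/(R_th + R_L); requiring this ≤ 0.0620 gives R_L ≥ R_th(1/0.0620 − 1) = 266.7 × 15.13 = 4.04 kΩ.

R_L(min) ≈ 4.04 kΩ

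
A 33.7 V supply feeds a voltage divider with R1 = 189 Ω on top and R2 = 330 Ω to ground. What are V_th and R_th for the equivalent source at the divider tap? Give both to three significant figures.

V_th is the open-circuit tap voltage: 33.7 × 330/(189 + 330) = 21.4 V.
With the supply zeroed, R1 and R2 appear in parallel from the tap: R_th = R1‖R2 = (189 × 330)/519.0 = 120 Ω.

V_th = 21.4 V, R_th = 120 Ω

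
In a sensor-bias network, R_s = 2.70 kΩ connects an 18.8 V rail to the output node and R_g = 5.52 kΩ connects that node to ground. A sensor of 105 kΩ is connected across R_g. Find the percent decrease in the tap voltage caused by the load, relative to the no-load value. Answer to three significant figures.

1.70 %

The divider's output (Thévenin) resistance is R_s‖R_g = 1.813 kΩ.
Fractional drop under load = R_th/(R_th + R_L) = 1.813 / (1.813 + 105) = 0.01697.
So the output falls by 1.70 %.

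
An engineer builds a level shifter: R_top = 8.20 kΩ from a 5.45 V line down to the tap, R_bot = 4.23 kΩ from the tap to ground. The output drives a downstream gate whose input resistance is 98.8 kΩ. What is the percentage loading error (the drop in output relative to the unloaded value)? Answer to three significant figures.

The divider's output (Thévenin) resistance is R_top‖R_bot = 2.791 kΩ.
Fractional drop under load = R_th/(R_th + R_L) = 2.791 / (2.791 + 98.8) = 0.02747.
So the output falls by 2.75 %.

2.75 %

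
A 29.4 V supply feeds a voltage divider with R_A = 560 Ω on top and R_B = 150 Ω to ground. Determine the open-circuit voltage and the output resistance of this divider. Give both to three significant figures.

V_th = 6.21 V, R_th = 118 Ω

V_th is the open-circuit tap voltage: 29.4 × 150/(560 + 150) = 6.21 V.
With the supply zeroed, R_A and R_B appear in parallel from the tap: R_th = R_A‖R_B = (560 × 150)/710.0 = 118 Ω.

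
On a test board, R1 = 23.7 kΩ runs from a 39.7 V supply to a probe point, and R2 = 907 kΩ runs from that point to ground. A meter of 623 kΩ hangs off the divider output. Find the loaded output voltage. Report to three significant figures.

The load sits in parallel with R2: R2‖R_L = (907 × 623) / (907 + 623) = 369.3 kΩ.
V_out = 39.7 × 369.3 / (23.7 + 369.3) = 39.7 × 369.3/393.0 = 37.3 V.
(Unloaded it would have been 38.7 V.)

V_out ≈ 37.3 V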